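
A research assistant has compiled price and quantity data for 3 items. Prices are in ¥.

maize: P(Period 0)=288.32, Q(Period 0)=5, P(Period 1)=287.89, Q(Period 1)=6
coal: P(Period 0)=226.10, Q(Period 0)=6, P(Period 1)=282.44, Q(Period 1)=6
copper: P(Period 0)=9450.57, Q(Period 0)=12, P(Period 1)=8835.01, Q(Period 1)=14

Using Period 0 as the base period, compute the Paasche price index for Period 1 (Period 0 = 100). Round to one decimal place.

Paasche price index uses current-period quantities as weights.
ΣP(Period 1)·Q(Period 1) = 287.89×6 + 282.44×6 + 8835.01×14 = 1727.34 + 1694.64 + 123690.14 = 127112.12
ΣP(Period 0)·Q(Period 1) = 288.32×6 + 226.10×6 + 9450.57×14 = 1729.92 + 1356.6 + 132307.98 = 135394.5
Index = 127112.12 / 135394.5 × 100 = 93.8828

93.9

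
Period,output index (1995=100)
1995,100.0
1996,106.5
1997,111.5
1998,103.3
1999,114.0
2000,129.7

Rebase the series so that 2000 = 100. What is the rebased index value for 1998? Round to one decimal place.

Rebased(1998) = 103.3 / 129.7 × 100 = 79.6453

79.6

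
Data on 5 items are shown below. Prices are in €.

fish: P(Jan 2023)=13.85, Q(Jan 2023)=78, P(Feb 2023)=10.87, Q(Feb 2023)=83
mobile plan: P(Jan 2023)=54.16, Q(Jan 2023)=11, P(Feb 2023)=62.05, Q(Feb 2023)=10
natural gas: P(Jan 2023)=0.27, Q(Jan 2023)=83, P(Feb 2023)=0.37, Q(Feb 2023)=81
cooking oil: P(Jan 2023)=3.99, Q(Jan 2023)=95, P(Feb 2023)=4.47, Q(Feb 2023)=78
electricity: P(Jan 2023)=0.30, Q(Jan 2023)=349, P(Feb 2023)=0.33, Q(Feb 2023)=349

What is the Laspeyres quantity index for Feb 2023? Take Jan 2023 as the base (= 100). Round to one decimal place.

Laspeyres quantity index uses base-period prices as weights.
ΣP(Jan 2023)·Q(Feb 2023) = 13.85×83 + 54.16×10 + 0.27×81 + 3.99×78 + 0.30×349 = 1149.55 + 541.6 + 21.87 + 311.22 + 104.7 = 2128.94
ΣP(Jan 2023)·Q(Jan 2023) = 13.85×78 + 54.16×11 + 0.27×83 + 3.99×95 + 0.30×349 = 1080.3 + 595.76 + 22.41 + 379.05 + 104.7 = 2182.22
Index = 2128.94 / 2182.22 × 100 = 97.5584

97.6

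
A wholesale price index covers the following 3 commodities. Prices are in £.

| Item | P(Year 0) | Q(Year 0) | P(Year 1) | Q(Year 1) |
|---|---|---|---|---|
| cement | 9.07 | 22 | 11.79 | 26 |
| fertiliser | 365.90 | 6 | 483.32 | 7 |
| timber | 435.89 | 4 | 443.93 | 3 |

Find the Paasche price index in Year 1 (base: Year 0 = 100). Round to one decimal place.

122.3

Paasche price index uses current-period quantities as weights.
ΣP(Year 1)·Q(Year 1) = 11.79×26 + 483.32×7 + 443.93×3 = 306.54 + 3383.24 + 1331.79 = 5021.57
ΣP(Year 0)·Q(Year 1) = 9.07×26 + 365.90×7 + 435.89×3 = 235.82 + 2561.3 + 1307.67 = 4104.79
Index = 5021.57 / 4104.79 × 100 = 122.3344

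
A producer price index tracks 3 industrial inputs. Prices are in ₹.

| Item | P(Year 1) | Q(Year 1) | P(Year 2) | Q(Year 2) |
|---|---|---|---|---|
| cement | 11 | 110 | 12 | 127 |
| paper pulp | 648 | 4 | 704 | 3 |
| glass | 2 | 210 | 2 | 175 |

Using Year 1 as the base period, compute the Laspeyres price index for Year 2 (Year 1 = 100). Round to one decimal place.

107.9

Laspeyres price index uses base-period quantities as weights.
ΣP(Year 2)·Q(Year 1) = 12×110 + 704×4 + 2×210 = 1320 + 2816 + 420 = 4556
ΣP(Year 1)·Q(Year 1) = 11×110 + 648×4 + 2×210 = 1210 + 2592 + 420 = 4222
Index = 4556 / 4222 × 100 = 107.9109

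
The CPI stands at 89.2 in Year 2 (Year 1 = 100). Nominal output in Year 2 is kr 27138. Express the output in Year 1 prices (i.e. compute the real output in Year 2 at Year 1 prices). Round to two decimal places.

Real = Nominal ÷ (Index/100) = 27138 ÷ (89.2/100)
     = 27138 ÷ 0.892 = 30423.7668

30423.77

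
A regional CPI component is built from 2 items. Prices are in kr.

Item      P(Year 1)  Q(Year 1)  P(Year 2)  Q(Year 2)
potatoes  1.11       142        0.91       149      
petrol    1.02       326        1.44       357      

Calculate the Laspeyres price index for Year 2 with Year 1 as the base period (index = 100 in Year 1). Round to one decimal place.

Laspeyres price index uses base-period quantities as weights.
ΣP(Year 2)·Q(Year 1) = 0.91×142 + 1.44×326 = 129.22 + 469.44 = 598.66
ΣP(Year 1)·Q(Year 1) = 1.11×142 + 1.02×326 = 157.62 + 332.52 = 490.14
Index = 598.66 / 490.14 × 100 = 122.1406

122.1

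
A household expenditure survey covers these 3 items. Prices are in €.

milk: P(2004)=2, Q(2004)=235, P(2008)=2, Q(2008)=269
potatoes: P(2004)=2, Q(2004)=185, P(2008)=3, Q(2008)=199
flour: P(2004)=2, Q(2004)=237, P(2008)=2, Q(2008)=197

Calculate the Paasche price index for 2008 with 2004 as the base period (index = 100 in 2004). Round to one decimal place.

Paasche price index uses current-period quantities as weights.
ΣP(2008)·Q(2008) = 2×269 + 3×199 + 2×197 = 538 + 597 + 394 = 1529
ΣP(2004)·Q(2008) = 2×269 + 2×199 + 2×197 = 538 + 398 + 394 = 1330
Index = 1529 / 1330 × 100 = 114.9624

115.0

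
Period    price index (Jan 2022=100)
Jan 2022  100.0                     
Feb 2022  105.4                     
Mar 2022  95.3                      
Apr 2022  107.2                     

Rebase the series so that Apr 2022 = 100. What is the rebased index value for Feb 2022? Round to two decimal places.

Rebased(Feb 2022) = 105.4 / 107.2 × 100 = 98.3209

98.32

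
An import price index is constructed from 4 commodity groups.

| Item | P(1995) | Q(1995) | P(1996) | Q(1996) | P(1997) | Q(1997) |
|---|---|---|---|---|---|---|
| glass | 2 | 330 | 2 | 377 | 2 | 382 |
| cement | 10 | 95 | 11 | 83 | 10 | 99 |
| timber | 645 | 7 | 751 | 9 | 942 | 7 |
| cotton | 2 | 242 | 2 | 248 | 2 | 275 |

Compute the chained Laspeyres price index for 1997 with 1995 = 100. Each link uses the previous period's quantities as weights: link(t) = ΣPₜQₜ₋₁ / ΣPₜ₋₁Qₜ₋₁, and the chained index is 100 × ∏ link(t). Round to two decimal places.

Link 1995→1996:
ΣP(1996)Q(1995) = 2×330 + 11×95 + 751×7 + 2×242 = 660 + 1045 + 5257 + 484 = 7446
ΣP(1995)Q(1995) = 2×330 + 10×95 + 645×7 + 2×242 = 660 + 950 + 4515 + 484 = 6609
link = 7446/6609 = 1.126645
Link 1996→1997:
ΣP(1997)Q(1996) = 2×377 + 10×83 + 942×9 + 2×248 = 754 + 830 + 8478 + 496 = 10558
ΣP(1996)Q(1996) = 2×377 + 11×83 + 751×9 + 2×248 = 754 + 913 + 6759 + 496 = 8922
link = 10558/8922 = 1.183367
Chained index = 100 × 1.126645 × 1.183367 = 133.3235

133.32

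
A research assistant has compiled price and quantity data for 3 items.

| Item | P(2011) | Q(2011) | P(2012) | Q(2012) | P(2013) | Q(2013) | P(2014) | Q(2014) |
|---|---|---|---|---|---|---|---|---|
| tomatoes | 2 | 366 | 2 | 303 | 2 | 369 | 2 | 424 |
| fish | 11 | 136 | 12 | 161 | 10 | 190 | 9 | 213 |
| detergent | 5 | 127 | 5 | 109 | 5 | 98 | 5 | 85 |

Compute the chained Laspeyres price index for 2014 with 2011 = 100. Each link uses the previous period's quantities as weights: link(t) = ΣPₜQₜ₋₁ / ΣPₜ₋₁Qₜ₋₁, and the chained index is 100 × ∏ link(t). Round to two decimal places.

Link 2011→2012:
ΣP(2012)Q(2011) = 2×366 + 12×136 + 5×127 = 732 + 1632 + 635 = 2999
ΣP(2011)Q(2011) = 2×366 + 11×136 + 5×127 = 732 + 1496 + 635 = 2863
link = 2999/2863 = 1.047503
Link 2012→2013:
ΣP(2013)Q(2012) = 2×303 + 10×161 + 5×109 = 606 + 1610 + 545 = 2761
ΣP(2012)Q(2012) = 2×303 + 12×161 + 5×109 = 606 + 1932 + 545 = 3083
link = 2761/3083 = 0.895556
Link 2013→2014:
ΣP(2014)Q(2013) = 2×369 + 9×190 + 5×98 = 738 + 1710 + 490 = 2938
ΣP(2013)Q(2013) = 2×369 + 10×190 + 5×98 = 738 + 1900 + 490 = 3128
link = 2938/3128 = 0.939258
Chained index = 100 × 1.047503 × 0.895556 × 0.939258 = 88.1116

88.11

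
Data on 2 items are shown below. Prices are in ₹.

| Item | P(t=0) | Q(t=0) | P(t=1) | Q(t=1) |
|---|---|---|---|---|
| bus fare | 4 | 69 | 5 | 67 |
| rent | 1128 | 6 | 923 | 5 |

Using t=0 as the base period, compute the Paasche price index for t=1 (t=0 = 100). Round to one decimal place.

83.8

Paasche price index uses current-period quantities as weights.
ΣP(t=1)·Q(t=1) = 5×67 + 923×5 = 335 + 4615 = 4950
ΣP(t=0)·Q(t=1) = 4×67 + 1128×5 = 268 + 5640 = 5908
Index = 4950 / 5908 × 100 = 83.7847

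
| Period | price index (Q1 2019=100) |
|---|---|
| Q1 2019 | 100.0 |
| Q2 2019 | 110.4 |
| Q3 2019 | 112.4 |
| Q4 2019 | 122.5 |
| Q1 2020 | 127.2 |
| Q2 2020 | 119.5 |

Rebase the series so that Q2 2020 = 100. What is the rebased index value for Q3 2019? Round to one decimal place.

94.1

Rebased(Q3 2019) = 112.4 / 119.5 × 100 = 94.0586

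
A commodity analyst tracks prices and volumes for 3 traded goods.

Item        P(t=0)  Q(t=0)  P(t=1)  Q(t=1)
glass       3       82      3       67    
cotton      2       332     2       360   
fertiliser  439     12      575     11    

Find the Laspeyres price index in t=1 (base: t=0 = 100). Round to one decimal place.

126.4

Laspeyres price index uses base-period quantities as weights.
ΣP(t=1)·Q(t=0) = 3×82 + 2×332 + 575×12 = 246 + 664 + 6900 = 7810
ΣP(t=0)·Q(t=0) = 3×82 + 2×332 + 439×12 = 246 + 664 + 5268 = 6178
Index = 7810 / 6178 × 100 = 126.4163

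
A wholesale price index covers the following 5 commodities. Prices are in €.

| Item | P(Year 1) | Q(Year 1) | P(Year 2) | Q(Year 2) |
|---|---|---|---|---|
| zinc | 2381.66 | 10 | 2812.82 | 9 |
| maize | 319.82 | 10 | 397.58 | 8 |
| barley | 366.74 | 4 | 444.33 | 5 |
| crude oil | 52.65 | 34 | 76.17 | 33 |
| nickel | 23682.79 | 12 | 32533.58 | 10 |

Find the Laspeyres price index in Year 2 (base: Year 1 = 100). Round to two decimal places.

135.75

Laspeyres price index uses base-period quantities as weights.
ΣP(Year 2)·Q(Year 1) = 2812.82×10 + 397.58×10 + 444.33×4 + 76.17×34 + 32533.58×12 = 28128.2 + 3975.8 + 1777.32 + 2589.78 + 390402.96 = 426874.06
ΣP(Year 1)·Q(Year 1) = 2381.66×10 + 319.82×10 + 366.74×4 + 52.65×34 + 23682.79×12 = 23816.6 + 3198.2 + 1466.96 + 1790.1 + 284193.48 = 314465.34
Index = 426874.06 / 314465.34 × 100 = 135.7460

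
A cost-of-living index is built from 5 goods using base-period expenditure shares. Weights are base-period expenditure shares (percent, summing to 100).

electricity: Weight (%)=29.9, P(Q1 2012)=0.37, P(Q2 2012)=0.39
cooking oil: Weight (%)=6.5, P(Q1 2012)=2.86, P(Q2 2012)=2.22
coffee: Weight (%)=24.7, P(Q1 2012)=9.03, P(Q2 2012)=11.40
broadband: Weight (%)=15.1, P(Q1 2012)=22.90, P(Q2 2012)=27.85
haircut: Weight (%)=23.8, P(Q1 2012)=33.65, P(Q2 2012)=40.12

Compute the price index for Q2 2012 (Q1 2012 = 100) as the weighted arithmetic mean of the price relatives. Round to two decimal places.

electricity: 29.9 × (0.39/0.37) = 29.9 × 1.054054 = 31.5162
cooking oil: 6.5 × (2.22/2.86) = 6.5 × 0.776224 = 5.0455
coffee: 24.7 × (11.40/9.03) = 24.7 × 1.262458 = 31.1827
broadband: 15.1 × (27.85/22.90) = 15.1 × 1.216157 = 18.3640
haircut: 23.8 × (40.12/33.65) = 23.8 × 1.192273 = 28.3761
Index = Σ wᵢ·(p₁ᵢ/p₀ᵢ) = 31.5162 + 5.0455 + 31.1827 + 18.3640 + 28.3761 = 114.4845

114.48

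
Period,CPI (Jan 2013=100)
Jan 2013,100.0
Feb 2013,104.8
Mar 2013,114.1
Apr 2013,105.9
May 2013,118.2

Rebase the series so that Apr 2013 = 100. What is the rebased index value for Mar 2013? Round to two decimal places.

Rebased(Mar 2013) = 114.1 / 105.9 × 100 = 107.7432

107.74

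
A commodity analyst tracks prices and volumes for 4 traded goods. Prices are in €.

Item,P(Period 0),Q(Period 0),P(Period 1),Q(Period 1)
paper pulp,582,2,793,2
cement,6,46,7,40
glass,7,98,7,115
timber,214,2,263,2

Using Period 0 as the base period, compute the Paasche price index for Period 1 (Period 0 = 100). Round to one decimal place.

121.2

Paasche price index uses current-period quantities as weights.
ΣP(Period 1)·Q(Period 1) = 793×2 + 7×40 + 7×115 + 263×2 = 1586 + 280 + 805 + 526 = 3197
ΣP(Period 0)·Q(Period 1) = 582×2 + 6×40 + 7×115 + 214×2 = 1164 + 240 + 805 + 428 = 2637
Index = 3197 / 2637 × 100 = 121.2363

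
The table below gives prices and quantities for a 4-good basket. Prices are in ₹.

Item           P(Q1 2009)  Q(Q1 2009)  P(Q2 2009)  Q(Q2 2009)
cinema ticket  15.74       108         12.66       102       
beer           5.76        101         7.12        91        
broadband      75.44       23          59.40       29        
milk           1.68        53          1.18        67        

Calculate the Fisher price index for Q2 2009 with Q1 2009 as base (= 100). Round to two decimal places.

85.03

Laspeyres component (base-period weights):
ΣP(Q2 2009)Q(Q1 2009) = 12.66×108 + 7.12×101 + 59.40×23 + 1.18×53 = 1367.28 + 719.12 + 1366.2 + 62.54 = 3515.14
ΣP(Q1 2009)Q(Q1 2009) = 15.74×108 + 5.76×101 + 75.44×23 + 1.68×53 = 1699.92 + 581.76 + 1735.12 + 89.04 = 4105.84
L = 3515.14 / 4105.84 × 100 = 85.6132
Paasche component (current-period weights):
ΣP(Q2 2009)Q(Q2 2009) = 12.66×102 + 7.12×91 + 59.40×29 + 1.18×67 = 1291.32 + 647.92 + 1722.6 + 79.06 = 3740.9
ΣP(Q1 2009)Q(Q2 2009) = 15.74×102 + 5.76×91 + 75.44×29 + 1.68×67 = 1605.48 + 524.16 + 2187.76 + 112.56 = 4429.96
P = 3740.9 / 4429.96 × 100 = 84.4455
Fisher = √(L × P) = √(85.6132 × 84.4455) = 85.0273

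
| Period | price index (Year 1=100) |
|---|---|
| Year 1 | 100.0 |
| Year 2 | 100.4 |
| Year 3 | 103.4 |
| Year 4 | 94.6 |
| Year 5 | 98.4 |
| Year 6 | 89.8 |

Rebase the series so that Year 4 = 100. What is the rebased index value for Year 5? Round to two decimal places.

104.02

Rebased(Year 5) = 98.4 / 94.6 × 100 = 104.0169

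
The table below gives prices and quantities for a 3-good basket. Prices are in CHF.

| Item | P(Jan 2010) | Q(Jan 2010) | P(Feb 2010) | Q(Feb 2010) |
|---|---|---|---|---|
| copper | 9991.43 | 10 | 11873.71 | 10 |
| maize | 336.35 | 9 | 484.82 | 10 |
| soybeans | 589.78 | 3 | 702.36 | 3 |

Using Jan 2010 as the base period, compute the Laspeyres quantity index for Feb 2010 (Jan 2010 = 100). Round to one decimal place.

100.3

Laspeyres quantity index uses base-period prices as weights.
ΣP(Jan 2010)·Q(Feb 2010) = 9991.43×10 + 336.35×10 + 589.78×3 = 99914.3 + 3363.5 + 1769.34 = 105047.14
ΣP(Jan 2010)·Q(Jan 2010) = 9991.43×10 + 336.35×9 + 589.78×3 = 99914.3 + 3027.15 + 1769.34 = 104710.79
Index = 105047.14 / 104710.79 × 100 = 100.3212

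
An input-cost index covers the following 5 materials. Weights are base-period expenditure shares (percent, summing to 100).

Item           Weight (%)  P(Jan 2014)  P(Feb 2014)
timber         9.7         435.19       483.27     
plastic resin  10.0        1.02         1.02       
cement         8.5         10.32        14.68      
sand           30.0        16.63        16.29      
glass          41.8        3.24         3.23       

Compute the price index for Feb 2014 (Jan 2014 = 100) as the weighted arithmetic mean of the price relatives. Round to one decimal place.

103.9

timber: 9.7 × (483.27/435.19) = 9.7 × 1.110480 = 10.7717
plastic resin: 10.0 × (1.02/1.02) = 10.0 × 1.000000 = 10.0000
cement: 8.5 × (14.68/10.32) = 8.5 × 1.422481 = 12.0911
sand: 30.0 × (16.29/16.63) = 30.0 × 0.979555 = 29.3867
glass: 41.8 × (3.23/3.24) = 41.8 × 0.996914 = 41.6710
Index = Σ wᵢ·(p₁ᵢ/p₀ᵢ) = 10.7717 + 10.0000 + 12.0911 + 29.3867 + 41.6710 = 103.9204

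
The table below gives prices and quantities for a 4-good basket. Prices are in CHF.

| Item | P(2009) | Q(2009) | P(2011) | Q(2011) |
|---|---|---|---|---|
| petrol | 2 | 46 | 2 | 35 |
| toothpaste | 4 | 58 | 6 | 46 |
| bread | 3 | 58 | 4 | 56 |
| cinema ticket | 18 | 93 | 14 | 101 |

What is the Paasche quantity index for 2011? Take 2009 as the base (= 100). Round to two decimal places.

Paasche quantity index uses current-period prices as weights.
ΣP(2011)·Q(2011) = 2×35 + 6×46 + 4×56 + 14×101 = 70 + 276 + 224 + 1414 = 1984
ΣP(2011)·Q(2009) = 2×46 + 6×58 + 4×58 + 14×93 = 92 + 348 + 232 + 1302 = 1974
Index = 1984 / 1974 × 100 = 100.5066

100.51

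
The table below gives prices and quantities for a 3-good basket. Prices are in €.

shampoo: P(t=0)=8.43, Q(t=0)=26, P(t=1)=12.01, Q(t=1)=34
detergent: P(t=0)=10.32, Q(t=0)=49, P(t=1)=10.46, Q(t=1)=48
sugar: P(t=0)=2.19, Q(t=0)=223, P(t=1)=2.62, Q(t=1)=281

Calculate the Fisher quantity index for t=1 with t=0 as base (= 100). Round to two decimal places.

Laspeyres component (base-period weights):
ΣP(t=0)Q(t=1) = 8.43×34 + 10.32×48 + 2.19×281 = 286.62 + 495.36 + 615.39 = 1397.37
ΣP(t=0)Q(t=0) = 8.43×26 + 10.32×49 + 2.19×223 = 219.18 + 505.68 + 488.37 = 1213.23
L = 1397.37 / 1213.23 × 100 = 115.1777
Paasche component (current-period weights):
ΣP(t=1)Q(t=1) = 12.01×34 + 10.46×48 + 2.62×281 = 408.34 + 502.08 + 736.22 = 1646.64
ΣP(t=1)Q(t=0) = 12.01×26 + 10.46×49 + 2.62×223 = 312.26 + 512.54 + 584.26 = 1409.06
P = 1646.64 / 1409.06 × 100 = 116.8609
Fisher = √(L × P) = √(115.1777 × 116.8609) = 116.0162

116.02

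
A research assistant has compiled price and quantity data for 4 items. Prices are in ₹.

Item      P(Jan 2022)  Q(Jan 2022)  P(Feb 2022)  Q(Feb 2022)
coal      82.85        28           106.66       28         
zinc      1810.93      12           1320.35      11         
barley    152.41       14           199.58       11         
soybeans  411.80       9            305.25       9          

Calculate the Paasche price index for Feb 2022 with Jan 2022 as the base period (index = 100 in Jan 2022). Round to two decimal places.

Paasche price index uses current-period quantities as weights.
ΣP(Feb 2022)·Q(Feb 2022) = 106.66×28 + 1320.35×11 + 199.58×11 + 305.25×9 = 2986.48 + 14523.85 + 2195.38 + 2747.25 = 22452.96
ΣP(Jan 2022)·Q(Feb 2022) = 82.85×28 + 1810.93×11 + 152.41×11 + 411.80×9 = 2319.8 + 19920.23 + 1676.51 + 3706.2 = 27622.74
Index = 22452.96 / 27622.74 × 100 = 81.2843

81.28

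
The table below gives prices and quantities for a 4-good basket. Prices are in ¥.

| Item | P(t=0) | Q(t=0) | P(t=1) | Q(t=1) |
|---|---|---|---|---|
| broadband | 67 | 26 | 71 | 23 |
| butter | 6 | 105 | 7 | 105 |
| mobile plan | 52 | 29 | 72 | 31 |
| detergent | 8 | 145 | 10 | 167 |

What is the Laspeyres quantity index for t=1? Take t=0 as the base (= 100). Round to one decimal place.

Laspeyres quantity index uses base-period prices as weights.
ΣP(t=0)·Q(t=1) = 67×23 + 6×105 + 52×31 + 8×167 = 1541 + 630 + 1612 + 1336 = 5119
ΣP(t=0)·Q(t=0) = 67×26 + 6×105 + 52×29 + 8×145 = 1742 + 630 + 1508 + 1160 = 5040
Index = 5119 / 5040 × 100 = 101.5675

101.6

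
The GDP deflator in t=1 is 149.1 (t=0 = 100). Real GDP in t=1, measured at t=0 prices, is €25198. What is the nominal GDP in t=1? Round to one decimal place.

Nominal = Real × (Index/100) = 25198 × (149.1/100)
        = 25198 × 1.491 = 37570.2180

37570.2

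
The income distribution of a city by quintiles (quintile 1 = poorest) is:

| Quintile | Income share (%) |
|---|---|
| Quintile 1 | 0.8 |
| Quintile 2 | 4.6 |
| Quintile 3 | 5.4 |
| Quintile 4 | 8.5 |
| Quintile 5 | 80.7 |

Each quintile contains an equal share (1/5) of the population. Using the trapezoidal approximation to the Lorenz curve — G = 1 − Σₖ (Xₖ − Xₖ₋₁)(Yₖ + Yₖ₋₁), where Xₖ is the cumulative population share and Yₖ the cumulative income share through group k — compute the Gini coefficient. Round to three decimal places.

Cumulative income shares Yₖ: 0.0080, 0.0540, 0.1080, 0.1930, 1.0000
Σ (Xₖ−Xₖ₋₁)(Yₖ+Yₖ₋₁) = (1/5)(0.0080+0.0000) + (1/5)(0.0540+0.0080) + (1/5)(0.1080+0.0540) + (1/5)(0.1930+0.1080) + (1/5)(1.0000+0.1930)
  = 0.0016 + 0.0124 + 0.0324 + 0.0602 + 0.2386 = 0.3452
G = 1 − 0.3452 = 0.6548

0.655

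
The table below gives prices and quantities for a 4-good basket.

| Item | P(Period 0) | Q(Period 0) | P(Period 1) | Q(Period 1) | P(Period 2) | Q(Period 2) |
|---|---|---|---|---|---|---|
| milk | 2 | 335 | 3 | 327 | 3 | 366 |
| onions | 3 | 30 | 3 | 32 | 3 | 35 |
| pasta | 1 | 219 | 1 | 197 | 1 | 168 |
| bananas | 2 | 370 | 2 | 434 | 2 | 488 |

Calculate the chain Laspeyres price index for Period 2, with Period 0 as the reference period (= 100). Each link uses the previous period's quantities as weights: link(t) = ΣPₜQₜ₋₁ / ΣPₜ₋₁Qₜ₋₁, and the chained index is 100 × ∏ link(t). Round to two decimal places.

Link Period 0→Period 1:
ΣP(Period 1)Q(Period 0) = 3×335 + 3×30 + 1×219 + 2×370 = 1005 + 90 + 219 + 740 = 2054
ΣP(Period 0)Q(Period 0) = 2×335 + 3×30 + 1×219 + 2×370 = 670 + 90 + 219 + 740 = 1719
link = 2054/1719 = 1.194881
Link Period 1→Period 2:
ΣP(Period 2)Q(Period 1) = 3×327 + 3×32 + 1×197 + 2×434 = 981 + 96 + 197 + 868 = 2142
ΣP(Period 1)Q(Period 1) = 3×327 + 3×32 + 1×197 + 2×434 = 981 + 96 + 197 + 868 = 2142
link = 2142/2142 = 1.000000
Chained index = 100 × 1.194881 × 1.000000 = 119.4881

119.49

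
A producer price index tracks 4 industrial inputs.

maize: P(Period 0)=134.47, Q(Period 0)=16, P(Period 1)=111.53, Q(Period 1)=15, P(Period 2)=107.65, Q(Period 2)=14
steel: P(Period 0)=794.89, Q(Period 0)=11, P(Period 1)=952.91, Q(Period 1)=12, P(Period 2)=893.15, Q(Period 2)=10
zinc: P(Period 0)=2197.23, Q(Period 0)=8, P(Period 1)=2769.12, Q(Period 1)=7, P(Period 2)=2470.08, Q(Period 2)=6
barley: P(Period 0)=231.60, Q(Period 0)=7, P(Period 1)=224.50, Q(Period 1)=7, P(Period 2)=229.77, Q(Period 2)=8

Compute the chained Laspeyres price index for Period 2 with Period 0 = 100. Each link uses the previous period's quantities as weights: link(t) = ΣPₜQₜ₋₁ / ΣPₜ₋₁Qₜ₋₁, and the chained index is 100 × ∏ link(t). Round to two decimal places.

109.65

Link Period 0→Period 1:
ΣP(Period 1)Q(Period 0) = 111.53×16 + 952.91×11 + 2769.12×8 + 224.50×7 = 1784.48 + 10482.01 + 22152.96 + 1571.5 = 35990.95
ΣP(Period 0)Q(Period 0) = 134.47×16 + 794.89×11 + 2197.23×8 + 231.60×7 = 2151.52 + 8743.79 + 17577.84 + 1621.2 = 30094.35
link = 35990.95/30094.35 = 1.195937
Link Period 1→Period 2:
ΣP(Period 2)Q(Period 1) = 107.65×15 + 893.15×12 + 2470.08×7 + 229.77×7 = 1614.75 + 10717.8 + 17290.56 + 1608.39 = 31231.5
ΣP(Period 1)Q(Period 1) = 111.53×15 + 952.91×12 + 2769.12×7 + 224.50×7 = 1672.95 + 11434.92 + 19383.84 + 1571.5 = 34063.21
link = 31231.5/34063.21 = 0.916869
Chained index = 100 × 1.195937 × 0.916869 = 109.6518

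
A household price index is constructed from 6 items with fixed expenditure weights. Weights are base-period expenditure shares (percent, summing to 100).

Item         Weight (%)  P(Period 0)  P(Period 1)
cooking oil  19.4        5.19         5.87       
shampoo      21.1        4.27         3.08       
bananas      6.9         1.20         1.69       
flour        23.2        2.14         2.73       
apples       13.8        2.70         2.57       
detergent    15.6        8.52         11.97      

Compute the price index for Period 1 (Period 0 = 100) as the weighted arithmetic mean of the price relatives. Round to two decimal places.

111.53

cooking oil: 19.4 × (5.87/5.19) = 19.4 × 1.131021 = 21.9418
shampoo: 21.1 × (3.08/4.27) = 21.1 × 0.721311 = 15.2197
bananas: 6.9 × (1.69/1.20) = 6.9 × 1.408333 = 9.7175
flour: 23.2 × (2.73/2.14) = 23.2 × 1.275701 = 29.5963
apples: 13.8 × (2.57/2.70) = 13.8 × 0.951852 = 13.1356
detergent: 15.6 × (11.97/8.52) = 15.6 × 1.404930 = 21.9169
Index = Σ wᵢ·(p₁ᵢ/p₀ᵢ) = 21.9418 + 15.2197 + 9.7175 + 29.5963 + 13.1356 + 21.9169 = 111.5277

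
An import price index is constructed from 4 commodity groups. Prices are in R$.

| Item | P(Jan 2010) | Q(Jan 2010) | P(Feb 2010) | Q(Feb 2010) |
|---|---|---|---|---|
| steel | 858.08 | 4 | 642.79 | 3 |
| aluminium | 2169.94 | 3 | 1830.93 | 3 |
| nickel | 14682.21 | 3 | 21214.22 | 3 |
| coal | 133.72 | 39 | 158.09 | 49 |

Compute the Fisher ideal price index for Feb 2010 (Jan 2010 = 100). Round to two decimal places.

131.79

Laspeyres component (base-period weights):
ΣP(Feb 2010)Q(Jan 2010) = 642.79×4 + 1830.93×3 + 21214.22×3 + 158.09×39 = 2571.16 + 5492.79 + 63642.66 + 6165.51 = 77872.12
ΣP(Jan 2010)Q(Jan 2010) = 858.08×4 + 2169.94×3 + 14682.21×3 + 133.72×39 = 3432.32 + 6509.82 + 44046.63 + 5215.08 = 59203.85
L = 77872.12 / 59203.85 × 100 = 131.5322
Paasche component (current-period weights):
ΣP(Feb 2010)Q(Feb 2010) = 642.79×3 + 1830.93×3 + 21214.22×3 + 158.09×49 = 1928.37 + 5492.79 + 63642.66 + 7746.41 = 78810.23
ΣP(Jan 2010)Q(Feb 2010) = 858.08×3 + 2169.94×3 + 14682.21×3 + 133.72×49 = 2574.24 + 6509.82 + 44046.63 + 6552.28 = 59682.97
P = 78810.23 / 59682.97 × 100 = 132.0481
Fisher = √(L × P) = √(131.5322 × 132.0481) = 131.7899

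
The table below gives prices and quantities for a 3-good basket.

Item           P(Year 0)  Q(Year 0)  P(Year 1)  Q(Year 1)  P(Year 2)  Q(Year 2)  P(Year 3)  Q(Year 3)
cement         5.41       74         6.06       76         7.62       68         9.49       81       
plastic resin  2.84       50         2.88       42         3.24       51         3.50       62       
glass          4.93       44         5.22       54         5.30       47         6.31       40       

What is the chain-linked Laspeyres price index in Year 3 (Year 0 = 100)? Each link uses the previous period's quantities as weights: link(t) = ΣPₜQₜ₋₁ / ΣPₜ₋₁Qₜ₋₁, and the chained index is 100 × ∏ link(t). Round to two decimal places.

Link Year 0→Year 1:
ΣP(Year 1)Q(Year 0) = 6.06×74 + 2.88×50 + 5.22×44 = 448.44 + 144 + 229.68 = 822.12
ΣP(Year 0)Q(Year 0) = 5.41×74 + 2.84×50 + 4.93×44 = 400.34 + 142 + 216.92 = 759.26
link = 822.12/759.26 = 1.082791
Link Year 1→Year 2:
ΣP(Year 2)Q(Year 1) = 7.62×76 + 3.24×42 + 5.30×54 = 579.12 + 136.08 + 286.2 = 1001.4
ΣP(Year 1)Q(Year 1) = 6.06×76 + 2.88×42 + 5.22×54 = 460.56 + 120.96 + 281.88 = 863.4
link = 1001.4/863.4 = 1.159833
Link Year 2→Year 3:
ΣP(Year 3)Q(Year 2) = 9.49×68 + 3.50×51 + 6.31×47 = 645.32 + 178.5 + 296.57 = 1120.39
ΣP(Year 2)Q(Year 2) = 7.62×68 + 3.24×51 + 5.30×47 = 518.16 + 165.24 + 249.1 = 932.5
link = 1120.39/932.5 = 1.201491
Chained index = 100 × 1.082791 × 1.159833 × 1.201491 = 150.8901

150.89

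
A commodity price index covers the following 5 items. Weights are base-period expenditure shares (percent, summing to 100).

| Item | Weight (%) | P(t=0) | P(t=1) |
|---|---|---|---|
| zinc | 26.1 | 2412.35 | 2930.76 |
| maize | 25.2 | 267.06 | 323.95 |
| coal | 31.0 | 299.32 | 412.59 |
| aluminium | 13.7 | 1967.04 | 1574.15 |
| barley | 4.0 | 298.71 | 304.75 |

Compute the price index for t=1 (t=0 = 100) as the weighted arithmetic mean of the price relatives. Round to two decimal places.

zinc: 26.1 × (2930.76/2412.35) = 26.1 × 1.214898 = 31.7088
maize: 25.2 × (323.95/267.06) = 25.2 × 1.213023 = 30.5682
coal: 31.0 × (412.59/299.32) = 31.0 × 1.378424 = 42.7312
aluminium: 13.7 × (1574.15/1967.04) = 13.7 × 0.800263 = 10.9636
barley: 4.0 × (304.75/298.71) = 4.0 × 1.020220 = 4.0809
Index = Σ wᵢ·(p₁ᵢ/p₀ᵢ) = 31.7088 + 30.5682 + 42.7312 + 10.9636 + 4.0809 = 120.0527

120.05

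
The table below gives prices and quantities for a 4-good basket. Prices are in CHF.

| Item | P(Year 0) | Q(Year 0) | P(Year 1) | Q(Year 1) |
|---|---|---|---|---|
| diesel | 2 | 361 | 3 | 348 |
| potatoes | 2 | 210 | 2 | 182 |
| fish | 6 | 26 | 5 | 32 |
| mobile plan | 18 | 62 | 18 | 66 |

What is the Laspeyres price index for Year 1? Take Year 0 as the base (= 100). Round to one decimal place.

113.9

Laspeyres price index uses base-period quantities as weights.
ΣP(Year 1)·Q(Year 0) = 3×361 + 2×210 + 5×26 + 18×62 = 1083 + 420 + 130 + 1116 = 2749
ΣP(Year 0)·Q(Year 0) = 2×361 + 2×210 + 6×26 + 18×62 = 722 + 420 + 156 + 1116 = 2414
Index = 2749 / 2414 × 100 = 113.8774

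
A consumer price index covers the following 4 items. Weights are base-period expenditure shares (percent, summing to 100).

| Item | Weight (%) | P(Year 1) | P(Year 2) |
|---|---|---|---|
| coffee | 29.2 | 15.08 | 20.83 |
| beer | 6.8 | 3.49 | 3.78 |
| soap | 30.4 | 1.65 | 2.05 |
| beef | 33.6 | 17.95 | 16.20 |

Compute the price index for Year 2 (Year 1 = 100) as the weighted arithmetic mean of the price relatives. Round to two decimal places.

115.79

coffee: 29.2 × (20.83/15.08) = 29.2 × 1.381300 = 40.3340
beer: 6.8 × (3.78/3.49) = 6.8 × 1.083095 = 7.3650
soap: 30.4 × (2.05/1.65) = 30.4 × 1.242424 = 37.7697
beef: 33.6 × (16.20/17.95) = 33.6 × 0.902507 = 30.3242
Index = Σ wᵢ·(p₁ᵢ/p₀ᵢ) = 40.3340 + 7.3650 + 37.7697 + 30.3242 = 115.7929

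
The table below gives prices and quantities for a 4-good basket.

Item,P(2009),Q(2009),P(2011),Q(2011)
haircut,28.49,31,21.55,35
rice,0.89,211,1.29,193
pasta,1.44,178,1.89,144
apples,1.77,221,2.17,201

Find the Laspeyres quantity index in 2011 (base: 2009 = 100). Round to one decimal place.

100.8

Laspeyres quantity index uses base-period prices as weights.
ΣP(2009)·Q(2011) = 28.49×35 + 0.89×193 + 1.44×144 + 1.77×201 = 997.15 + 171.77 + 207.36 + 355.77 = 1732.05
ΣP(2009)·Q(2009) = 28.49×31 + 0.89×211 + 1.44×178 + 1.77×221 = 883.19 + 187.79 + 256.32 + 391.17 = 1718.47
Index = 1732.05 / 1718.47 × 100 = 100.7902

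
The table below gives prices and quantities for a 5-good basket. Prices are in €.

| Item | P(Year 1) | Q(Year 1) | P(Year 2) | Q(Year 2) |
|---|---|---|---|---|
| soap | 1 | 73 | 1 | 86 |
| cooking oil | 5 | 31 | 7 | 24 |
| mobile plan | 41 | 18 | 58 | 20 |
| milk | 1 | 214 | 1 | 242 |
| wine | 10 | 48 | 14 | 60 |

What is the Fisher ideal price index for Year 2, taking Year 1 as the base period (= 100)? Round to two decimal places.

133.68

Laspeyres component (base-period weights):
ΣP(Year 2)Q(Year 1) = 1×73 + 7×31 + 58×18 + 1×214 + 14×48 = 73 + 217 + 1044 + 214 + 672 = 2220
ΣP(Year 1)Q(Year 1) = 1×73 + 5×31 + 41×18 + 1×214 + 10×48 = 73 + 155 + 738 + 214 + 480 = 1660
L = 2220 / 1660 × 100 = 133.7349
Paasche component (current-period weights):
ΣP(Year 2)Q(Year 2) = 1×86 + 7×24 + 58×20 + 1×242 + 14×60 = 86 + 168 + 1160 + 242 + 840 = 2496
ΣP(Year 1)Q(Year 2) = 1×86 + 5×24 + 41×20 + 1×242 + 10×60 = 86 + 120 + 820 + 242 + 600 = 1868
P = 2496 / 1868 × 100 = 133.6188
Fisher = √(L × P) = √(133.7349 × 133.6188) = 133.6769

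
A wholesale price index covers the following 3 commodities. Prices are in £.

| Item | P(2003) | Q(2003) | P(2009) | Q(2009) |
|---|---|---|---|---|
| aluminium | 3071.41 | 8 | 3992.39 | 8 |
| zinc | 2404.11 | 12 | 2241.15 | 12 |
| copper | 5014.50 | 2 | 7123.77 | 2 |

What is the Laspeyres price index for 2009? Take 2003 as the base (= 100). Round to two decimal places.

Laspeyres price index uses base-period quantities as weights.
ΣP(2009)·Q(2003) = 3992.39×8 + 2241.15×12 + 7123.77×2 = 31939.12 + 26893.8 + 14247.54 = 73080.46
ΣP(2003)·Q(2003) = 3071.41×8 + 2404.11×12 + 5014.50×2 = 24571.28 + 28849.32 + 10029 = 63449.6
Index = 73080.46 / 63449.6 × 100 = 115.1788

115.18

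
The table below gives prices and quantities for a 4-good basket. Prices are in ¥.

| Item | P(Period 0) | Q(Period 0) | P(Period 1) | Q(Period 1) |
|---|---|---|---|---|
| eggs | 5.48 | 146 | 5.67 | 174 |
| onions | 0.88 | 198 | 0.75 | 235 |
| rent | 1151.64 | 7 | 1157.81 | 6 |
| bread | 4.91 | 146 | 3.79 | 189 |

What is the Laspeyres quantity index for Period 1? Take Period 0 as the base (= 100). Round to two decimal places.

92.26

Laspeyres quantity index uses base-period prices as weights.
ΣP(Period 0)·Q(Period 1) = 5.48×174 + 0.88×235 + 1151.64×6 + 4.91×189 = 953.52 + 206.8 + 6909.84 + 927.99 = 8998.15
ΣP(Period 0)·Q(Period 0) = 5.48×146 + 0.88×198 + 1151.64×7 + 4.91×146 = 800.08 + 174.24 + 8061.48 + 716.86 = 9752.66
Index = 8998.15 / 9752.66 × 100 = 92.2635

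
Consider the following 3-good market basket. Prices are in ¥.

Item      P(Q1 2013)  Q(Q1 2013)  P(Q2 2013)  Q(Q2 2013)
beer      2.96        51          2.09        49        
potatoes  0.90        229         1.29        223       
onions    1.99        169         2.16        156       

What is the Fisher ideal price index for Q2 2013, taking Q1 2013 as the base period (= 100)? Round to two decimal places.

110.71

Laspeyres component (base-period weights):
ΣP(Q2 2013)Q(Q1 2013) = 2.09×51 + 1.29×229 + 2.16×169 = 106.59 + 295.41 + 365.04 = 767.04
ΣP(Q1 2013)Q(Q1 2013) = 2.96×51 + 0.90×229 + 1.99×169 = 150.96 + 206.1 + 336.31 = 693.37
L = 767.04 / 693.37 × 100 = 110.6249
Paasche component (current-period weights):
ΣP(Q2 2013)Q(Q2 2013) = 2.09×49 + 1.29×223 + 2.16×156 = 102.41 + 287.67 + 336.96 = 727.04
ΣP(Q1 2013)Q(Q2 2013) = 2.96×49 + 0.90×223 + 1.99×156 = 145.04 + 200.7 + 310.44 = 656.18
P = 727.04 / 656.18 × 100 = 110.7989
Fisher = √(L × P) = √(110.6249 × 110.7989) = 110.7119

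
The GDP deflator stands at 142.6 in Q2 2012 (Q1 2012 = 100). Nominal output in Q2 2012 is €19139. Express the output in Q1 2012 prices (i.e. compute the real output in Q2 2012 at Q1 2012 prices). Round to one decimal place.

Real = Nominal ÷ (Index/100) = 19139 ÷ (142.6/100)
     = 19139 ÷ 1.426 = 13421.4586

13421.5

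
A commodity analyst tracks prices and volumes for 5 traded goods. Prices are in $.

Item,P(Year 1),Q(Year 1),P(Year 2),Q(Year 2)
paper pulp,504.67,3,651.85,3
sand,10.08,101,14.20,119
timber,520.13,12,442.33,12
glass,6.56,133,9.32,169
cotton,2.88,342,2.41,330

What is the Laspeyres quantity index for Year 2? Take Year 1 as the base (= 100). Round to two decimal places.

103.60

Laspeyres quantity index uses base-period prices as weights.
ΣP(Year 1)·Q(Year 2) = 504.67×3 + 10.08×119 + 520.13×12 + 6.56×169 + 2.88×330 = 1514.01 + 1199.52 + 6241.56 + 1108.64 + 950.4 = 11014.13
ΣP(Year 1)·Q(Year 1) = 504.67×3 + 10.08×101 + 520.13×12 + 6.56×133 + 2.88×342 = 1514.01 + 1018.08 + 6241.56 + 872.48 + 984.96 = 10631.09
Index = 11014.13 / 10631.09 × 100 = 103.6030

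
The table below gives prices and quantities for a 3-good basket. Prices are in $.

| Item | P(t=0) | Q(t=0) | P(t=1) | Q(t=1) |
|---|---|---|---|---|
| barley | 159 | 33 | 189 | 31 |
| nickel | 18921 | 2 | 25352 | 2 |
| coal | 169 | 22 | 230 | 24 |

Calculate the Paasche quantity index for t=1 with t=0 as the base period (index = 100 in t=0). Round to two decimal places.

Paasche quantity index uses current-period prices as weights.
ΣP(t=1)·Q(t=1) = 189×31 + 25352×2 + 230×24 = 5859 + 50704 + 5520 = 62083
ΣP(t=1)·Q(t=0) = 189×33 + 25352×2 + 230×22 = 6237 + 50704 + 5060 = 62001
Index = 62083 / 62001 × 100 = 100.1323

100.13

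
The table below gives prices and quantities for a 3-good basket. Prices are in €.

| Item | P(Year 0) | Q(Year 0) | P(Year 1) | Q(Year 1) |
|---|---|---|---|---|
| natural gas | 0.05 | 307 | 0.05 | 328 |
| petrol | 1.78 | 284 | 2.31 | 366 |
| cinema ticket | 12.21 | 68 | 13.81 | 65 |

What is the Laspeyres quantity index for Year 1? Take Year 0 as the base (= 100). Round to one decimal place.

108.2

Laspeyres quantity index uses base-period prices as weights.
ΣP(Year 0)·Q(Year 1) = 0.05×328 + 1.78×366 + 12.21×65 = 16.4 + 651.48 + 793.65 = 1461.53
ΣP(Year 0)·Q(Year 0) = 0.05×307 + 1.78×284 + 12.21×68 = 15.35 + 505.52 + 830.28 = 1351.15
Index = 1461.53 / 1351.15 × 100 = 108.1693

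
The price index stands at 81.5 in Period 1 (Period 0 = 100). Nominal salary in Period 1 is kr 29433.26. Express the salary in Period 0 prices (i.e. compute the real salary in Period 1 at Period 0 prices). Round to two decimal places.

Real = Nominal ÷ (Index/100) = 29433.26 ÷ (81.5/100)
     = 29433.26 ÷ 0.815 = 36114.4294

36114.43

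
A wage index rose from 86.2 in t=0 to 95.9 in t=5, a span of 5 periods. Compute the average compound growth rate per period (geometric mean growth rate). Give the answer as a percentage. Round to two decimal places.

2.16%

Growth factor = (95.9/86.2)^(1/5) = (1.112529)^(1/5) = 1.021556
Growth rate = 1.021556 − 1 = 0.021556 = 2.1556%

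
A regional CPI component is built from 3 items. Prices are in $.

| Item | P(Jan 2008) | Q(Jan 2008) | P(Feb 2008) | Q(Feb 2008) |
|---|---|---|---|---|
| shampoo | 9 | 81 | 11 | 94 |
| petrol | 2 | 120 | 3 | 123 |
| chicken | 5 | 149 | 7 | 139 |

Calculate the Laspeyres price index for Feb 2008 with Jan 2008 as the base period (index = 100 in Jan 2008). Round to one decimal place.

Laspeyres price index uses base-period quantities as weights.
ΣP(Feb 2008)·Q(Jan 2008) = 11×81 + 3×120 + 7×149 = 891 + 360 + 1043 = 2294
ΣP(Jan 2008)·Q(Jan 2008) = 9×81 + 2×120 + 5×149 = 729 + 240 + 745 = 1714
Index = 2294 / 1714 × 100 = 133.8390

133.8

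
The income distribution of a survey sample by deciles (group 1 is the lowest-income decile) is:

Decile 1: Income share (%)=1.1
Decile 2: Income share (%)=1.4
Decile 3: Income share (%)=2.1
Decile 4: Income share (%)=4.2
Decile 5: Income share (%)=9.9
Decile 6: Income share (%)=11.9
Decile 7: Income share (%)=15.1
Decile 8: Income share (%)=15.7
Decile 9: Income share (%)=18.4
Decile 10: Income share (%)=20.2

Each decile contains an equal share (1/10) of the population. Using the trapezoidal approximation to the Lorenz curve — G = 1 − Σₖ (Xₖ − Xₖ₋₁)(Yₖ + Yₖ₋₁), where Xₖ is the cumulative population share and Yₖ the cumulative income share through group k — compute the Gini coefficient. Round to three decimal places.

0.394

Cumulative income shares Yₖ: 0.0110, 0.0250, 0.0460, 0.0880, 0.1870, 0.3060, 0.4570, 0.6140, 0.7980, 1.0000
Σ (Xₖ−Xₖ₋₁)(Yₖ+Yₖ₋₁) = (1/10)(0.0110+0.0000) + (1/10)(0.0250+0.0110) + (1/10)(0.0460+0.0250) + (1/10)(0.0880+0.0460) + (1/10)(0.1870+0.0880) + (1/10)(0.3060+0.1870) + (1/10)(0.4570+0.3060) + (1/10)(0.6140+0.4570) + (1/10)(0.7980+0.6140) + (1/10)(1.0000+0.7980)
  = 0.0011 + 0.0036 + 0.0071 + 0.0134 + 0.0275 + 0.0493 + 0.0763 + 0.1071 + 0.1412 + 0.1798 = 0.6064
G = 1 − 0.6064 = 0.3936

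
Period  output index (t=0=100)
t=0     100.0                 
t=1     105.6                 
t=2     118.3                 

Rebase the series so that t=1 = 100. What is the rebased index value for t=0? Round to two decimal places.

Rebased(t=0) = 100.0 / 105.6 × 100 = 94.6970

94.70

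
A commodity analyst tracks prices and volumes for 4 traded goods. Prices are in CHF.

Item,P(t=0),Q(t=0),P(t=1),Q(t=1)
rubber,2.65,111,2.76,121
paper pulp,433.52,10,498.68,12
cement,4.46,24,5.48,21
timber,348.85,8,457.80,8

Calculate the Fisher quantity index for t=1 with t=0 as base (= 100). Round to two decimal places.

Laspeyres component (base-period weights):
ΣP(t=0)Q(t=1) = 2.65×121 + 433.52×12 + 4.46×21 + 348.85×8 = 320.65 + 5202.24 + 93.66 + 2790.8 = 8407.35
ΣP(t=0)Q(t=0) = 2.65×111 + 433.52×10 + 4.46×24 + 348.85×8 = 294.15 + 4335.2 + 107.04 + 2790.8 = 7527.19
L = 8407.35 / 7527.19 × 100 = 111.6931
Paasche component (current-period weights):
ΣP(t=1)Q(t=1) = 2.76×121 + 498.68×12 + 5.48×21 + 457.80×8 = 333.96 + 5984.16 + 115.08 + 3662.4 = 10095.6
ΣP(t=1)Q(t=0) = 2.76×111 + 498.68×10 + 5.48×24 + 457.80×8 = 306.36 + 4986.8 + 131.52 + 3662.4 = 9087.08
P = 10095.6 / 9087.08 × 100 = 111.0984
Fisher = √(L × P) = √(111.6931 × 111.0984) = 111.3953

111.40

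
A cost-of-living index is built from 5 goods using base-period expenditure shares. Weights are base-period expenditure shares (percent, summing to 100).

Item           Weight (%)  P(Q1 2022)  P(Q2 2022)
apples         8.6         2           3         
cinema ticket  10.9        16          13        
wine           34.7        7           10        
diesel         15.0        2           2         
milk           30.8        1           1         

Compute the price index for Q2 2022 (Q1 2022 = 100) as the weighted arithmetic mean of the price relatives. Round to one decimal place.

apples: 8.6 × (3/2) = 8.6 × 1.500000 = 12.9000
cinema ticket: 10.9 × (13/16) = 10.9 × 0.812500 = 8.8563
wine: 34.7 × (10/7) = 34.7 × 1.428571 = 49.5714
diesel: 15.0 × (2/2) = 15.0 × 1.000000 = 15.0000
milk: 30.8 × (1/1) = 30.8 × 1.000000 = 30.8000
Index = Σ wᵢ·(p₁ᵢ/p₀ᵢ) = 12.9000 + 8.8563 + 49.5714 + 15.0000 + 30.8000 = 117.1277

117.1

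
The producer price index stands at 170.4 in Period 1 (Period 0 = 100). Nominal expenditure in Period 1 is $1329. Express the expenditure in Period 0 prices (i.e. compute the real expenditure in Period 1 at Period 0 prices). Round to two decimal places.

Real = Nominal ÷ (Index/100) = 1329 ÷ (170.4/100)
     = 1329 ÷ 1.704 = 779.9296

779.93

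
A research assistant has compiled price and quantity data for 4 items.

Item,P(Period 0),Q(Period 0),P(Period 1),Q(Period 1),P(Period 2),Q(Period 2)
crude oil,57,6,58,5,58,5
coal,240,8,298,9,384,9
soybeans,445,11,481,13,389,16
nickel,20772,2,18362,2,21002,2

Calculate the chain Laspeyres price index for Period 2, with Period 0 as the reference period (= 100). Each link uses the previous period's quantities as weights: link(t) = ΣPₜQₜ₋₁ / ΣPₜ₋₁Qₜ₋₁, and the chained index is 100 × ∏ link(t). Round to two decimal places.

Link Period 0→Period 1:
ΣP(Period 1)Q(Period 0) = 58×6 + 298×8 + 481×11 + 18362×2 = 348 + 2384 + 5291 + 36724 = 44747
ΣP(Period 0)Q(Period 0) = 57×6 + 240×8 + 445×11 + 20772×2 = 342 + 1920 + 4895 + 41544 = 48701
link = 44747/48701 = 0.918811
Link Period 1→Period 2:
ΣP(Period 2)Q(Period 1) = 58×5 + 384×9 + 389×13 + 21002×2 = 290 + 3456 + 5057 + 42004 = 50807
ΣP(Period 1)Q(Period 1) = 58×5 + 298×9 + 481×13 + 18362×2 = 290 + 2682 + 6253 + 36724 = 45949
link = 50807/45949 = 1.105726
Chained index = 100 × 0.918811 × 1.105726 = 101.5953

101.60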